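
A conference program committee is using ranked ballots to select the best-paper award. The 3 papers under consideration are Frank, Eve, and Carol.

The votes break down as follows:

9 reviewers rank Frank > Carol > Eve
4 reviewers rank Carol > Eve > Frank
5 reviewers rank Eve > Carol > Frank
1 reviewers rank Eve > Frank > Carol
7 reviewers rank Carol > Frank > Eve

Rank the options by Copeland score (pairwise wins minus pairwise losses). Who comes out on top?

Carol

Pairwise results:
  Frank vs Eve: Frank wins 16–10.
  Frank vs Carol: Carol wins 16–10.
  Eve vs Carol: Carol wins 20–6.
Copeland scores (wins − losses):
  Frank: 1 − 1 = 0
  Eve: 0 − 2 = -2
  Carol: 2 − 0 = 2
Carol has the best Copeland score.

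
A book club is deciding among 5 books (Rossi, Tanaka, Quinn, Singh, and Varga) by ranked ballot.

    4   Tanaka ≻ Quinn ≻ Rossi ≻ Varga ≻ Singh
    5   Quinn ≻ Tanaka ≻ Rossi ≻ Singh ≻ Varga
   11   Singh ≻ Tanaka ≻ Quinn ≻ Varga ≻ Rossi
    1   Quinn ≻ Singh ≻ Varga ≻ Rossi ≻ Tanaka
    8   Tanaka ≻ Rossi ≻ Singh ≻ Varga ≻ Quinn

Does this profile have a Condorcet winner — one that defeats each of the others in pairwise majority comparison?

Head-to-head results (29 voters total):
Rossi vs Tanaka: Tanaka wins 28–1.
Rossi vs Quinn: Quinn wins 21–8.
Rossi vs Singh: Rossi wins 17–12.
Rossi vs Varga: Rossi wins 17–12.
Tanaka vs Quinn: Tanaka wins 23–6.
Tanaka vs Singh: Tanaka wins 17–12.
Tanaka vs Varga: Tanaka wins 28–1.
Quinn vs Singh: Singh wins 19–10.
Quinn vs Varga: Quinn wins 21–8.
Singh vs Varga: Singh wins 25–4.
Tanaka beats each rival — Rossi (28–1), Quinn (23–6), Singh (17–12), Varga (28–1) — so Tanaka is the Condorcet winner.

Yes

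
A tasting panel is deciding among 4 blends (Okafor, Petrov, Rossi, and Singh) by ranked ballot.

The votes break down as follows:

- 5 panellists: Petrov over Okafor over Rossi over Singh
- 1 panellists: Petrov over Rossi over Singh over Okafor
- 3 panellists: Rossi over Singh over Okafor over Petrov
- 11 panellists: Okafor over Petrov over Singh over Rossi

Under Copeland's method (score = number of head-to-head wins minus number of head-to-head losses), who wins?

Pairwise results:
  Okafor vs Petrov: Okafor wins 14–6.
  Okafor vs Rossi: Okafor wins 16–4.
  Okafor vs Singh: Okafor wins 16–4.
  Petrov vs Rossi: Petrov wins 17–3.
  Petrov vs Singh: Petrov wins 17–3.
  Rossi vs Singh: Singh wins 11–9.
Copeland scores (wins − losses):
  Okafor: 3 − 0 = 3
  Petrov: 2 − 1 = 1
  Rossi: 0 − 3 = -3
  Singh: 1 − 2 = -1
Okafor has the best Copeland score.

Okafor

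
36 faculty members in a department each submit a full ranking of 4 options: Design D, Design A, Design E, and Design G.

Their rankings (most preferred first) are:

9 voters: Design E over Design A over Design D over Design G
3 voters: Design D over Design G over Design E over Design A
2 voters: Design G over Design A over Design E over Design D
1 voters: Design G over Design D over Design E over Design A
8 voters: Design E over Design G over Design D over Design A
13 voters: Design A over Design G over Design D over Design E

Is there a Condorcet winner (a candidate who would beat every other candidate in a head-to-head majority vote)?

Head-to-head results (36 voters total):
Design D vs Design A: Design A wins 24–12.
Design D vs Design E: Design E wins 19–17.
Design D vs Design G: Design G wins 24–12.
Design A vs Design E: Design E wins 21–15.
Design A vs Design G: Design A wins 22–14.
Design E vs Design G: Design G wins 19–17.
No candidate beats all others: Design A beats Design G beats Design E beats Design A, a majority cycle.

No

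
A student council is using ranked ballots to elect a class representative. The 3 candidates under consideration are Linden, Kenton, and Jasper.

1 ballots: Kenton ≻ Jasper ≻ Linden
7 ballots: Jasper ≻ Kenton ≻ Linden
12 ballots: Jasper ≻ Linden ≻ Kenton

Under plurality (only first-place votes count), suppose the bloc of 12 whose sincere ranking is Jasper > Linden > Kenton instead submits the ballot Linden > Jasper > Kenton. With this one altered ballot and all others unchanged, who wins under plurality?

Linden

First-place totals with the altered ballot: Linden 12, Kenton 1, Jasper 7.
The switch changes the winner from Jasper to Linden.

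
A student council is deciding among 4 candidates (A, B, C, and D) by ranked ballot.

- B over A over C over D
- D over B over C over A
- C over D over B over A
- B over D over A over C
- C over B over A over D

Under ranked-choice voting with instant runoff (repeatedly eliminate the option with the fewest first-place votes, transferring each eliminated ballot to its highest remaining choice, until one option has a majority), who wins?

Round 1: B 2, C 2, D 1, A 0. A has the fewest and is eliminated.
Round 2: B 2, C 2, D 1. D has the fewest and is eliminated.
Round 3: B 3, C 2. B has a majority.

B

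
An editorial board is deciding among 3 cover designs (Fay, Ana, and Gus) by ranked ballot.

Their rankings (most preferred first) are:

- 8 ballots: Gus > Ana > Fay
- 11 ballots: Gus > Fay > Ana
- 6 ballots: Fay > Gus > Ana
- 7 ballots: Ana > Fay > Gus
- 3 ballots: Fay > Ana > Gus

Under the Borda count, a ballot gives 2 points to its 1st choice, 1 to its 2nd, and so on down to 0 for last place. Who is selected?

Gus

Borda scores:
  Fay: 8·0 + 11·1 + 6·2 + 7·1 + 3·2 = 36
  Ana: 8·1 + 11·0 + 6·0 + 7·2 + 3·1 = 25
  Gus: 8·2 + 11·2 + 6·1 + 7·0 + 3·0 = 44
Gus has the highest total.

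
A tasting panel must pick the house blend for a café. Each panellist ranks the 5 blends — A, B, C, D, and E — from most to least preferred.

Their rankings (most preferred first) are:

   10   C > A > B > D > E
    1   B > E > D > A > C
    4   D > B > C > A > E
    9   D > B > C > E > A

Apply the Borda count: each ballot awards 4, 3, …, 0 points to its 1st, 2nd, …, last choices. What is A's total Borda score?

35

Borda scores:
  A: 10·3 + 1 + 4·1 + 9·0 = 35
  B: 10·2 + 4 + 4·3 + 9·3 = 63
  C: 10·4 + 0 + 4·2 + 9·2 = 66
  D: 10·1 + 2 + 4·4 + 9·4 = 64
  E: 10·0 + 3 + 4·0 + 9·1 = 12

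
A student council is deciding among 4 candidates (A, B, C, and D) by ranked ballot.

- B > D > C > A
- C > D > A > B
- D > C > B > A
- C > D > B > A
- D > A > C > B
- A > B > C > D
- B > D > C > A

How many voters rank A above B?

3

Ballots ranking A above B: 3.
Ballots ranking B above A: 4.
So 3 of 7 voters prefer A to B.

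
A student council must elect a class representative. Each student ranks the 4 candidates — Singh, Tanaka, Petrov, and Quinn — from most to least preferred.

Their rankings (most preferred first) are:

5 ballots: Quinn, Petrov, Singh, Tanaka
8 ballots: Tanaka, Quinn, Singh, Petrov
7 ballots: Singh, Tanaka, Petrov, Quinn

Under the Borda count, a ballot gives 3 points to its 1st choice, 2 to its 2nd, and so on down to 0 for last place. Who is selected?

Borda scores:
  Singh: 5·1 + 8·1 + 7·3 = 34
  Tanaka: 5·0 + 8·3 + 7·2 = 38
  Petrov: 5·2 + 8·0 + 7·1 = 17
  Quinn: 5·3 + 8·2 + 7·0 = 31
Tanaka has the highest total.

Tanaka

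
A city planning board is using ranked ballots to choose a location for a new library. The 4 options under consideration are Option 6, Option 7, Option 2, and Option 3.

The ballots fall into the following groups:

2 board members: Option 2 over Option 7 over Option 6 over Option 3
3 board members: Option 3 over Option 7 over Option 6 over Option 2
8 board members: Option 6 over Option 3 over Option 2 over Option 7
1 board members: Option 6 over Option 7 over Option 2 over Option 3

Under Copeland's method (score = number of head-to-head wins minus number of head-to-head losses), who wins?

Pairwise results:
  Option 6 vs Option 7: Option 6 wins 9–5.
  Option 6 vs Option 2: Option 6 wins 12–2.
  Option 6 vs Option 3: Option 6 wins 11–3.
  Option 7 vs Option 2: Option 2 wins 10–4.
  Option 7 vs Option 3: Option 3 wins 11–3.
  Option 2 vs Option 3: Option 3 wins 11–3.
Copeland scores (wins − losses):
  Option 6: 3 − 0 = 3
  Option 7: 0 − 3 = -3
  Option 2: 1 − 2 = -1
  Option 3: 2 − 1 = 1
Option 6 has the best Copeland score.

Option 6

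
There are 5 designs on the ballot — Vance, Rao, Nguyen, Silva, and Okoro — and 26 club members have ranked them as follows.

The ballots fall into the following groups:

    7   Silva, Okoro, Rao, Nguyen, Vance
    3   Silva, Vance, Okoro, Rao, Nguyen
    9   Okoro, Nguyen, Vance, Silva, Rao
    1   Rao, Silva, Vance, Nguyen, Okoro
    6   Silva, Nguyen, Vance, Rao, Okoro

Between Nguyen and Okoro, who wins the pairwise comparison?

Ballots ranking Nguyen above Okoro: 1+6 = 7.
Ballots ranking Okoro above Nguyen: 7+3+9 = 19.
Okoro wins the head-to-head, 19–7.

Okoro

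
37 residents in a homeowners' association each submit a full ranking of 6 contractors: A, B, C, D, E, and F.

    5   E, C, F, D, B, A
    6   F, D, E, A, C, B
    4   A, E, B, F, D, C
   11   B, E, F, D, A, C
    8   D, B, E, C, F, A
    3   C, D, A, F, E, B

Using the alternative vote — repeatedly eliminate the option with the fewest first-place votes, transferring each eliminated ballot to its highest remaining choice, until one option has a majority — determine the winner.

Round 1: B 11, D 8, F 6, E 5, A 4, C 3. C has the fewest and is eliminated.
Round 2: B 11, D 11, F 6, E 5, A 4. A has the fewest and is eliminated.
Round 3: B 11, D 11, E 9, F 6. F has the fewest and is eliminated.
Round 4: D 17, B 11, E 9. E has the fewest and is eliminated.
Round 5: D 22, B 15. D has a majority.

D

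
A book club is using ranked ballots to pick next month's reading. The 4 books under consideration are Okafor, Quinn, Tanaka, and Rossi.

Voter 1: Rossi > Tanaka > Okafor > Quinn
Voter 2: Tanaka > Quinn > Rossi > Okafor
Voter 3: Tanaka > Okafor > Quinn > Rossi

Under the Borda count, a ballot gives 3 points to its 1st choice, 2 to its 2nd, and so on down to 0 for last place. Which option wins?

Tanaka

Borda scores:
  Okafor: 1 + 0 + 2 = 3
  Quinn: 0 + 2 + 1 = 3
  Tanaka: 2 + 3 + 3 = 8
  Rossi: 3 + 1 + 0 = 4
Tanaka has the highest total.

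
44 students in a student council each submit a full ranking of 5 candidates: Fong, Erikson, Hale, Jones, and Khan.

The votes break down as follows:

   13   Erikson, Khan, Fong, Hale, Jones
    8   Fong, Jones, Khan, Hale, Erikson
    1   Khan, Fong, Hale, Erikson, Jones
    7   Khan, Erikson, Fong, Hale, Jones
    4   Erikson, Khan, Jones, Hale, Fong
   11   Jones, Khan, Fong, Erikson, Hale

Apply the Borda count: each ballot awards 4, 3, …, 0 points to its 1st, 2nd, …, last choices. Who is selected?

Khan

Borda scores:
  Fong: 13·2 + 8·4 + 3 + 7·2 + 4·0 + 11·2 = 97
  Erikson: 13·4 + 8·0 + 1 + 7·3 + 4·4 + 11·1 = 101
  Hale: 13·1 + 8·1 + 2 + 7·1 + 4·1 + 11·0 = 34
  Jones: 13·0 + 8·3 + 0 + 7·0 + 4·2 + 11·4 = 76
  Khan: 13·3 + 8·2 + 4 + 7·4 + 4·3 + 11·3 = 132
Khan has the highest total.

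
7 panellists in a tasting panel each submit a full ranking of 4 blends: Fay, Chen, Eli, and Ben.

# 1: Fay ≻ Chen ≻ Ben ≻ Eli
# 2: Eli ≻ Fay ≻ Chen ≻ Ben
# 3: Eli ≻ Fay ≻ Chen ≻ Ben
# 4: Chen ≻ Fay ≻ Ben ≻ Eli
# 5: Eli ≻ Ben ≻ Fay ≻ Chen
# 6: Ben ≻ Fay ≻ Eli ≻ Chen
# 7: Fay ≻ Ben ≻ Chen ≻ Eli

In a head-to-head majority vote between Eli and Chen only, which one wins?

Eli

Ballots ranking Eli above Chen: 4.
Ballots ranking Chen above Eli: 3.
Eli wins the head-to-head, 4–3.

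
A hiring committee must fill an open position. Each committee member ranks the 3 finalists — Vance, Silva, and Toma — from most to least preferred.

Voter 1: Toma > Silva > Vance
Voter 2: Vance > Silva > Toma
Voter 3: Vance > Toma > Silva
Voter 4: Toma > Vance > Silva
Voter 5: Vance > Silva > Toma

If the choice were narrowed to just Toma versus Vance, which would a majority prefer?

Vance

Ballots ranking Toma above Vance: 2.
Ballots ranking Vance above Toma: 3.
Vance wins the head-to-head, 3–2.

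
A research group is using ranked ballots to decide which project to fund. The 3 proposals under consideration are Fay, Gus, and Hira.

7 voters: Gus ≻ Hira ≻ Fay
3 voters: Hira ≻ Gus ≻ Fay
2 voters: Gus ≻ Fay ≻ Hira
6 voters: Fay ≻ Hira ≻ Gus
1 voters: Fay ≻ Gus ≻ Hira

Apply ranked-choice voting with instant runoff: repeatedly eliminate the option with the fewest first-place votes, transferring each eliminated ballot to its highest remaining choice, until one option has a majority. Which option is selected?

Round 1: Gus 9, Fay 7, Hira 3. Hira has the fewest and is eliminated.
Round 2: Gus 12, Fay 7. Gus has a majority.

Gus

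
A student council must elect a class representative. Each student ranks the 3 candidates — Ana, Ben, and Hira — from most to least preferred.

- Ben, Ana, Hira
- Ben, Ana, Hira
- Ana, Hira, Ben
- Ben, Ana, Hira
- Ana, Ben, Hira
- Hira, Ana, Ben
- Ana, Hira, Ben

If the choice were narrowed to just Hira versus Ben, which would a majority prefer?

Ben

Ballots ranking Hira above Ben: 3.
Ballots ranking Ben above Hira: 4.
Ben wins the head-to-head, 4–3.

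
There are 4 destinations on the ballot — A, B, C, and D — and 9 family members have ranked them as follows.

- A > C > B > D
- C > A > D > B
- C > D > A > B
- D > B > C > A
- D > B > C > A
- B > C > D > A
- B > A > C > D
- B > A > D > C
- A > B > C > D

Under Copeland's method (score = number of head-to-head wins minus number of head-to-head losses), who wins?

Pairwise results:
  A vs B: B wins 5–4.
  A vs C: C wins 5–4.
  A vs D: A wins 5–4.
  B vs C: B wins 6–3.
  B vs D: B wins 5–4.
  C vs D: C wins 6–3.
Copeland scores (wins − losses):
  A: 1 − 2 = -1
  B: 3 − 0 = 3
  C: 2 − 1 = 1
  D: 0 − 3 = -3
B has the best Copeland score.

B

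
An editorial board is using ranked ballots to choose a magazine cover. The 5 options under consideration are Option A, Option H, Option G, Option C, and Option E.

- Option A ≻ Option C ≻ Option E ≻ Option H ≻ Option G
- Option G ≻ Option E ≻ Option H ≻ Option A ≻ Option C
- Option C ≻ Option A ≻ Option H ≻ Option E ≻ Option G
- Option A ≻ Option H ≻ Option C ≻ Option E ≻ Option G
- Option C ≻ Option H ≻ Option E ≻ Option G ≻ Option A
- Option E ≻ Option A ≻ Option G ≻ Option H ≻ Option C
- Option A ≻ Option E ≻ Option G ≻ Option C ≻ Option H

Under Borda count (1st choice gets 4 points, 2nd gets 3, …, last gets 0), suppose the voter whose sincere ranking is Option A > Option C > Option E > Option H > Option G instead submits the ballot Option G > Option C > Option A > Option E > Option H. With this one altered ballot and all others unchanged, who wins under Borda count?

Option A

Borda totals with the altered ballot: Option A 17, Option H 11, Option G 13, Option C 14, Option E 15.
The winner is unchanged: still Option A.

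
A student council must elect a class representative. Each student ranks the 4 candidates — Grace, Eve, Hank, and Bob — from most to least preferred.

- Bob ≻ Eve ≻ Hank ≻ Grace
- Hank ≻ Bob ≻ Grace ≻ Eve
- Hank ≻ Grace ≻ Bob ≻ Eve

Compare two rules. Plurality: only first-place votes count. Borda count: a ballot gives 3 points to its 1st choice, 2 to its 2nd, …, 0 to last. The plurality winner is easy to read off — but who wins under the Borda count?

Hank

Plurality first-place counts: Grace 0, Eve 0, Hank 2, Bob 1 → Hank.
Borda totals: Grace 3, Eve 2, Hank 7, Bob 6 → Hank.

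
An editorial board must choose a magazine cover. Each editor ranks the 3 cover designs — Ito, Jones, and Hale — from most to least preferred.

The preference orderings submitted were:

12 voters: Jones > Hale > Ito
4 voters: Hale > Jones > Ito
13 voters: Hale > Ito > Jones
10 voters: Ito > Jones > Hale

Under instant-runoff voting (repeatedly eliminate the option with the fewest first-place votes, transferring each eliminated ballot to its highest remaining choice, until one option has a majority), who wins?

Jones

Round 1: Hale 17, Jones 12, Ito 10. Ito has the fewest and is eliminated.
Round 2: Jones 22, Hale 17. Jones has a majority.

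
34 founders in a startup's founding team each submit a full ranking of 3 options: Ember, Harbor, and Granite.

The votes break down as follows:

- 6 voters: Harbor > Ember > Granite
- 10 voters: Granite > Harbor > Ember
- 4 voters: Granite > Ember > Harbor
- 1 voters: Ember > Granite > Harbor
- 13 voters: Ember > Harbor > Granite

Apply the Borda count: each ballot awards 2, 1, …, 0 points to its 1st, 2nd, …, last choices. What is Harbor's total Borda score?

Borda scores:
  Ember: 6·1 + 10·0 + 4·1 + 2 + 13·2 = 38
  Harbor: 6·2 + 10·1 + 4·0 + 0 + 13·1 = 35
  Granite: 6·0 + 10·2 + 4·2 + 1 + 13·0 = 29

35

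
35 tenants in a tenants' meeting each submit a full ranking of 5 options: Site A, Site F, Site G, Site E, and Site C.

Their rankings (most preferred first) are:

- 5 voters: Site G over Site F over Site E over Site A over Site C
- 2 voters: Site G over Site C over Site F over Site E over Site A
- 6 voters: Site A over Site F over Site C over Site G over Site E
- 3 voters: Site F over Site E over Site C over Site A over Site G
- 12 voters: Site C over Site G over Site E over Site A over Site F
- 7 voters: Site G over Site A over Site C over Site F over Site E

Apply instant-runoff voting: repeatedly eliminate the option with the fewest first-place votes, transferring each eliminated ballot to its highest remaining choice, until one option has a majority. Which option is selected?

Site C

Round 1: Site G 14, Site C 12, Site A 6, Site F 3, Site E 0. Site E has the fewest and is eliminated.
Round 2: Site G 14, Site C 12, Site A 6, Site F 3. Site F has the fewest and is eliminated.
Round 3: Site C 15, Site G 14, Site A 6. Site A has the fewest and is eliminated.
Round 4: Site C 21, Site G 14. Site C has a majority.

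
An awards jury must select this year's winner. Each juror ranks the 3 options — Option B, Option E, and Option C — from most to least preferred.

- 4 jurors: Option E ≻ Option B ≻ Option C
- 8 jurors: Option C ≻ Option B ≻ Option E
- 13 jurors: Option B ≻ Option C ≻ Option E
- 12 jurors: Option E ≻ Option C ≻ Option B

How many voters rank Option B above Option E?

21

Ballots ranking Option B above Option E: 8+13 = 21.
Ballots ranking Option E above Option B: 4+12 = 16.
So 21 of 37 voters prefer Option B to Option E.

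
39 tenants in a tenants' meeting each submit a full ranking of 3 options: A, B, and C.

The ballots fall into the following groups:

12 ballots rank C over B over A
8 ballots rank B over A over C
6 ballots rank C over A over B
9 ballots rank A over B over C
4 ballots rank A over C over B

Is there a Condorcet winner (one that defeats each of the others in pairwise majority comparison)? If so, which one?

Head-to-head results (39 voters total):
A vs B: B wins 20–19.
A vs C: A wins 21–18.
B vs C: C wins 22–17.
No candidate beats all others: A beats C beats B beats A, a majority cycle.

No Condorcet winner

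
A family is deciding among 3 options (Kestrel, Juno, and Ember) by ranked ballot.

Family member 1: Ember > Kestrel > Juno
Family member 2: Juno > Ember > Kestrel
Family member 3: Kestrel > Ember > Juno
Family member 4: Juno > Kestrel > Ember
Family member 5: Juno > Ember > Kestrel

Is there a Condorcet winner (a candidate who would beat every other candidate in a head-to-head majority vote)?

Head-to-head results (5 voters total):
Kestrel vs Juno: Juno wins 3–2.
Kestrel vs Ember: Ember wins 3–2.
Juno vs Ember: Juno wins 3–2.
Juno beats each rival — Kestrel (3–2), Ember (3–2) — so Juno is the Condorcet winner.

Yes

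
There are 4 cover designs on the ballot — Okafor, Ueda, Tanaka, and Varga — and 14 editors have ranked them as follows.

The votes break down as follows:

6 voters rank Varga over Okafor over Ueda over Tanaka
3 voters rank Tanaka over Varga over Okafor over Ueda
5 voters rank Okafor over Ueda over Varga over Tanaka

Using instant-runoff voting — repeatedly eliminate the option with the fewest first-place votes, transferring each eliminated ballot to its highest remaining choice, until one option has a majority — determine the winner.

Round 1: Varga 6, Okafor 5, Tanaka 3, Ueda 0. Ueda has the fewest and is eliminated.
Round 2: Varga 6, Okafor 5, Tanaka 3. Tanaka has the fewest and is eliminated.
Round 3: Varga 9, Okafor 5. Varga has a majority.

Varga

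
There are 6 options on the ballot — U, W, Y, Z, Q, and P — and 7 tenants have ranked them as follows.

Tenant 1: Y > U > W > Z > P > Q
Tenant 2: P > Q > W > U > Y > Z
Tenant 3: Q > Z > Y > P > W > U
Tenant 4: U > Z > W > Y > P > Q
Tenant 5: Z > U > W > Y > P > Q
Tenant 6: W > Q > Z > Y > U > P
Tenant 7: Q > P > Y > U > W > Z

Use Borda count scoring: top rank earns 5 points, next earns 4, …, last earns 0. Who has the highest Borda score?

Borda scores:
  U: 4 + 2 + 0 + 5 + 4 + 1 + 2 = 18
  W: 3 + 3 + 1 + 3 + 3 + 5 + 1 = 19
  Y: 5 + 1 + 3 + 2 + 2 + 2 + 3 = 18
  Z: 2 + 0 + 4 + 4 + 5 + 3 + 0 = 18
  Q: 0 + 4 + 5 + 0 + 0 + 4 + 5 = 18
  P: 1 + 5 + 2 + 1 + 1 + 0 + 4 = 14
W has the highest total.

W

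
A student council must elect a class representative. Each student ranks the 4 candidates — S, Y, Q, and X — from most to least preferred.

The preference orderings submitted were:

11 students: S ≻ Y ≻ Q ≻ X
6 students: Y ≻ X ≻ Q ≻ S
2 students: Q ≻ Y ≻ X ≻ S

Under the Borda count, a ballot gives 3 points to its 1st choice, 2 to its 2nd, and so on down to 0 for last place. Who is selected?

Y

Borda scores:
  S: 11·3 + 6·0 + 2·0 = 33
  Y: 11·2 + 6·3 + 2·2 = 44
  Q: 11·1 + 6·1 + 2·3 = 23
  X: 11·0 + 6·2 + 2·1 = 14
Y has the highest total.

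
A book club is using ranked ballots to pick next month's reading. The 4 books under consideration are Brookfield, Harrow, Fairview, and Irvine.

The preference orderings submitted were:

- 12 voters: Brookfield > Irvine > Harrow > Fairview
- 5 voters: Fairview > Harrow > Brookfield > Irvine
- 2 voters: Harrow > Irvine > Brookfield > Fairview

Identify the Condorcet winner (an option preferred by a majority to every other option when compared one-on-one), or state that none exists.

Brookfield

Head-to-head results (19 voters total):
Brookfield vs Harrow: Brookfield wins 12–7.
Brookfield vs Fairview: Brookfield wins 14–5.
Brookfield vs Irvine: Brookfield wins 17–2.
Harrow vs Fairview: Harrow wins 14–5.
Harrow vs Irvine: Irvine wins 12–7.
Fairview vs Irvine: Irvine wins 14–5.
Brookfield beats each rival — Harrow (12–7), Fairview (14–5), Irvine (17–2) — so Brookfield is the Condorcet winner.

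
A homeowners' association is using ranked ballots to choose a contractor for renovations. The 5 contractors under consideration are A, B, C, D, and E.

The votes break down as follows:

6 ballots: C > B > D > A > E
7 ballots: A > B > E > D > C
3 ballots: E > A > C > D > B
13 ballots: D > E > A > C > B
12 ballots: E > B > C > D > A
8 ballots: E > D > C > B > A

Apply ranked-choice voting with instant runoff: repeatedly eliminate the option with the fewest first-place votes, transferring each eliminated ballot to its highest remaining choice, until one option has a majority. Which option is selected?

Round 1: E 23, D 13, A 7, C 6, B 0. B has the fewest and is eliminated.
Round 2: E 23, D 13, A 7, C 6. C has the fewest and is eliminated.
Round 3: E 23, D 19, A 7. A has the fewest and is eliminated.
Round 4: E 30, D 19. E has a majority.

E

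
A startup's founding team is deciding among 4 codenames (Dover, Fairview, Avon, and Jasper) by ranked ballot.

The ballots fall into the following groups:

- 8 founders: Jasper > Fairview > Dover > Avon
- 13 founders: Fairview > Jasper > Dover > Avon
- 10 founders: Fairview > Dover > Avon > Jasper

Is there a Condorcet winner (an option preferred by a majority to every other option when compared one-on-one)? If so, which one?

Fairview

Head-to-head results (31 voters total):
Dover vs Fairview: Fairview wins 31–0.
Dover vs Avon: Dover wins 31–0.
Dover vs Jasper: Jasper wins 21–10.
Fairview vs Avon: Fairview wins 31–0.
Fairview vs Jasper: Fairview wins 23–8.
Avon vs Jasper: Jasper wins 21–10.
Fairview beats each rival — Dover (31–0), Avon (31–0), Jasper (23–8) — so Fairview is the Condorcet winner.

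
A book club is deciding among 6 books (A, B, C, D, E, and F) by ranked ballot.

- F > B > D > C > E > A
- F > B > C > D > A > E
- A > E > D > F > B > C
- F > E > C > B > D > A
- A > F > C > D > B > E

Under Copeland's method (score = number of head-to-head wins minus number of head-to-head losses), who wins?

F

Pairwise results:
  A vs B: B wins 3–2.
  A vs C: C wins 3–2.
  A vs D: D wins 3–2.
  A vs E: A wins 3–2.
  A vs F: F wins 3–2.
  B vs C: B wins 3–2.
  B vs D: B wins 3–2.
  B vs E: B wins 3–2.
  B vs F: F wins 5–0.
  C vs D: C wins 3–2.
  C vs E: C wins 3–2.
  C vs F: F wins 5–0.
  D vs E: D wins 3–2.
  D vs F: F wins 4–1.
  E vs F: F wins 4–1.
Copeland scores (wins − losses):
  A: 1 − 4 = -3
  B: 4 − 1 = 3
  C: 3 − 2 = 1
  D: 2 − 3 = -1
  E: 0 − 5 = -5
  F: 5 − 0 = 5
F has the best Copeland score.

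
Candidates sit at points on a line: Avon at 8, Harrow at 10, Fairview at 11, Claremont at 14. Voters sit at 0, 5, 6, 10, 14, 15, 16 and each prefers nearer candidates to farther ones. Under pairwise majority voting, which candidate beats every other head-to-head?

With single-peaked preferences on a line, the Condorcet winner is the candidate closest to the median voter.
The median voter (position 10) is closest to Harrow at 10.
Check: Harrow vs Claremont — voters closer to Harrow: 4 of 7.

Harrow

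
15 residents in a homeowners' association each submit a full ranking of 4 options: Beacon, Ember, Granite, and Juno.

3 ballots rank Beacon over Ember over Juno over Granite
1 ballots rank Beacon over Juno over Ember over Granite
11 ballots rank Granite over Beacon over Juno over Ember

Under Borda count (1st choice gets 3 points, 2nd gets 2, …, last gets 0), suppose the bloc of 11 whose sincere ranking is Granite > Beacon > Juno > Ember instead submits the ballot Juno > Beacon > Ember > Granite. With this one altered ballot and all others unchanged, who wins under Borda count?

Borda totals with the altered ballot: Beacon 34, Ember 18, Granite 0, Juno 38.
The switch changes the winner from Beacon to Juno.

Juno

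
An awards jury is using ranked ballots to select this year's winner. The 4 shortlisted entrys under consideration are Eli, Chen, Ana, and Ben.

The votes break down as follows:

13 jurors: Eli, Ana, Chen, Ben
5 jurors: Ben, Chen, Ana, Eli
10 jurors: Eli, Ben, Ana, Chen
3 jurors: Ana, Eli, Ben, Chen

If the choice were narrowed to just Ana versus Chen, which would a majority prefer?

Ana

Ballots ranking Ana above Chen: 13+10+3 = 26.
Ballots ranking Chen above Ana: 5.
Ana wins the head-to-head, 26–5.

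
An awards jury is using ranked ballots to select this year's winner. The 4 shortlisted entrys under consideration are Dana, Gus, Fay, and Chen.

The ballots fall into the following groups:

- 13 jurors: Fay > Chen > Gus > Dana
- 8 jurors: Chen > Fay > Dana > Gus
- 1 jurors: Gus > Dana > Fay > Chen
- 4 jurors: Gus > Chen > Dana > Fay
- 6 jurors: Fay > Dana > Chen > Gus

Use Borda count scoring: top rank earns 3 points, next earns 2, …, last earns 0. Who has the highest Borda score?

Fay

Borda scores:
  Dana: 13·0 + 8·1 + 2 + 4·1 + 6·2 = 26
  Gus: 13·1 + 8·0 + 3 + 4·3 + 6·0 = 28
  Fay: 13·3 + 8·2 + 1 + 4·0 + 6·3 = 74
  Chen: 13·2 + 8·3 + 0 + 4·2 + 6·1 = 64
Fay has the highest total.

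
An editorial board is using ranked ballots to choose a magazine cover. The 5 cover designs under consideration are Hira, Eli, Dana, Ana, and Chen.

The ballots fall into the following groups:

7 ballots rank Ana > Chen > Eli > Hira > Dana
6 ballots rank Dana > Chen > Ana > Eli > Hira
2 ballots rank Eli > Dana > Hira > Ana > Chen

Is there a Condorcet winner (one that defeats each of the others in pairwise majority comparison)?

Head-to-head results (15 voters total):
Hira vs Eli: Eli wins 15–0.
Hira vs Dana: Dana wins 8–7.
Hira vs Ana: Ana wins 13–2.
Hira vs Chen: Chen wins 13–2.
Eli vs Dana: Eli wins 9–6.
Eli vs Ana: Ana wins 13–2.
Eli vs Chen: Chen wins 13–2.
Dana vs Ana: Dana wins 8–7.
Dana vs Chen: Dana wins 8–7.
Ana vs Chen: Ana wins 9–6.
No candidate beats all others: Eli beats Dana beats Ana beats Eli, a majority cycle.

No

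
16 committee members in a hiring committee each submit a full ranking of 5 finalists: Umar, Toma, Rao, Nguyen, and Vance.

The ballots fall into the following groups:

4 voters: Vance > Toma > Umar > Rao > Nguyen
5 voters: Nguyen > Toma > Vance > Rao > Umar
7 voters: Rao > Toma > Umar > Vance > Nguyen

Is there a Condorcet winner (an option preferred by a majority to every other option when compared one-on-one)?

Yes

Head-to-head results (16 voters total):
Umar vs Toma: Toma wins 16–0.
Umar vs Rao: Rao wins 12–4.
Umar vs Nguyen: Umar wins 11–5.
Umar vs Vance: Vance wins 9–7.
Toma vs Rao: Toma wins 9–7.
Toma vs Nguyen: Toma wins 11–5.
Toma vs Vance: Toma wins 12–4.
Rao vs Nguyen: Rao wins 11–5.
Rao vs Vance: Vance wins 9–7.
Nguyen vs Vance: Vance wins 11–5.
Toma beats each rival — Umar (16–0), Rao (9–7), Nguyen (11–5), Vance (12–4) — so Toma is the Condorcet winner.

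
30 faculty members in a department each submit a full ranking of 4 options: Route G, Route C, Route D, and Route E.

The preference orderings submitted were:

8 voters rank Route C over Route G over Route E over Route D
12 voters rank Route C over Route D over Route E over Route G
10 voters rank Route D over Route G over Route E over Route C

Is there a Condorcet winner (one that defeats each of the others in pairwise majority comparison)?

Yes

Head-to-head results (30 voters total):
Route G vs Route C: Route C wins 20–10.
Route G vs Route D: Route D wins 22–8.
Route G vs Route E: Route G wins 18–12.
Route C vs Route D: Route C wins 20–10.
Route C vs Route E: Route C wins 20–10.
Route D vs Route E: Route D wins 22–8.
Route C beats each rival — Route G (20–10), Route D (20–10), Route E (20–10) — so Route C is the Condorcet winner.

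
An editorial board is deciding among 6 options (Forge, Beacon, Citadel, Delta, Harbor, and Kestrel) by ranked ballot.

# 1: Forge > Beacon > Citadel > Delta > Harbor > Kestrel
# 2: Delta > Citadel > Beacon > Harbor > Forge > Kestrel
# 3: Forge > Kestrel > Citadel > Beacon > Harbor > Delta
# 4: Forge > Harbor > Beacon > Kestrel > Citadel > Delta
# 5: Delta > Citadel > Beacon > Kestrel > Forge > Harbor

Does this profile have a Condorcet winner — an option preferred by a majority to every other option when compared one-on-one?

Yes

Head-to-head results (5 voters total):
Forge vs Beacon: Forge wins 3–2.
Forge vs Citadel: Forge wins 3–2.
Forge vs Delta: Forge wins 3–2.
Forge vs Harbor: Forge wins 4–1.
Forge vs Kestrel: Forge wins 4–1.
Beacon vs Citadel: Citadel wins 3–2.
Beacon vs Delta: Beacon wins 3–2.
Beacon vs Harbor: Beacon wins 4–1.
Beacon vs Kestrel: Beacon wins 4–1.
Citadel vs Delta: Citadel wins 3–2.
Citadel vs Harbor: Citadel wins 4–1.
Citadel vs Kestrel: Citadel wins 3–2.
Delta vs Harbor: Delta wins 3–2.
Delta vs Kestrel: Delta wins 3–2.
Harbor vs Kestrel: Harbor wins 3–2.
Forge beats each rival — Beacon (3–2), Citadel (3–2), Delta (3–2), Harbor (4–1), Kestrel (4–1) — so Forge is the Condorcet winner.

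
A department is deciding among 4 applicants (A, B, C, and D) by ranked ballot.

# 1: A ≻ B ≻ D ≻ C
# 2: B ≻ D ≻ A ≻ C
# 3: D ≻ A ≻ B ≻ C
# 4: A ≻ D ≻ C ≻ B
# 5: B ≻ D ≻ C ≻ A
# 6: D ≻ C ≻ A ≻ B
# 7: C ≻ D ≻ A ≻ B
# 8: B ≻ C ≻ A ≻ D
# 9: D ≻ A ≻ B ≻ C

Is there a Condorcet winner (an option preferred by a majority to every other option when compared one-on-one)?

Yes

Head-to-head results (9 voters total):
A vs B: A wins 6–3.
A vs C: A wins 5–4.
A vs D: D wins 6–3.
B vs C: B wins 6–3.
B vs D: D wins 5–4.
C vs D: D wins 7–2.
D beats each rival — A (6–3), B (5–4), C (7–2) — so D is the Condorcet winner.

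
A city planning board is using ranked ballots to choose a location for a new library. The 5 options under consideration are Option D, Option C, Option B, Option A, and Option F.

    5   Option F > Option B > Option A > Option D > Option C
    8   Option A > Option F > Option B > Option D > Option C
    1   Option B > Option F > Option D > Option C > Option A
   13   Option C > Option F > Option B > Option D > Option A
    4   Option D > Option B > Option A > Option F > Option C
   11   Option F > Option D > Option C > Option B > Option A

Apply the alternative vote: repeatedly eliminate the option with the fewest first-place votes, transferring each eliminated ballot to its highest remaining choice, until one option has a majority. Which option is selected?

Round 1: Option F 16, Option C 13, Option A 8, Option D 4, Option B 1. Option B has the fewest and is eliminated.
Round 2: Option F 17, Option C 13, Option A 8, Option D 4. Option D has the fewest and is eliminated.
Round 3: Option F 17, Option C 13, Option A 12. Option A has the fewest and is eliminated.
Round 4: Option F 29, Option C 13. Option F has a majority.

Option F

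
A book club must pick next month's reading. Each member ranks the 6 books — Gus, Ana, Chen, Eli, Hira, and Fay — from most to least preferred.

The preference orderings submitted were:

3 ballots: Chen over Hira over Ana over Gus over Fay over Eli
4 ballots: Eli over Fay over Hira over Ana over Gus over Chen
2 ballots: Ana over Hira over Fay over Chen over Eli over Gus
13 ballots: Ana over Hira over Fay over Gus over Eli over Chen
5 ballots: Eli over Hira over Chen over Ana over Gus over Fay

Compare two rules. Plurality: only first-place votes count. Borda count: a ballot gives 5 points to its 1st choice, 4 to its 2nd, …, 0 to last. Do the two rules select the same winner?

Plurality first-place counts: Gus 0, Ana 15, Chen 3, Eli 9, Hira 0, Fay 0 → Ana.
Borda totals: Gus 41, Ana 102, Chen 34, Eli 60, Hira 104, Fay 64 → Hira.
The two rules disagree: plurality picks Ana, Borda picks Hira.

No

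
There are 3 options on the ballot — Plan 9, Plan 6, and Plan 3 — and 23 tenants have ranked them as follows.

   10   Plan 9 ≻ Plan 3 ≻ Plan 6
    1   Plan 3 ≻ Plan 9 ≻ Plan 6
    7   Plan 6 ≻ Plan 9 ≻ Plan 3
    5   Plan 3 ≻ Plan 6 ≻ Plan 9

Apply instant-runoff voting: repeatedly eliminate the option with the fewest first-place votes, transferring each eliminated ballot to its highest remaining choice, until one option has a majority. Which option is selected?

Round 1: Plan 9 10, Plan 6 7, Plan 3 6. Plan 3 has the fewest and is eliminated.
Round 2: Plan 6 12, Plan 9 11. Plan 6 has a majority.

Plan 6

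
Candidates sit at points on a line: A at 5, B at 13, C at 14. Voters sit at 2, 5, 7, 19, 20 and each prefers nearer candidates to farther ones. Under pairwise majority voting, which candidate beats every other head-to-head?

With single-peaked preferences on a line, the Condorcet winner is the candidate closest to the median voter.
The median voter (position 7) is closest to A at 5.
Check: A vs C — voters closer to A: 3 of 5.

A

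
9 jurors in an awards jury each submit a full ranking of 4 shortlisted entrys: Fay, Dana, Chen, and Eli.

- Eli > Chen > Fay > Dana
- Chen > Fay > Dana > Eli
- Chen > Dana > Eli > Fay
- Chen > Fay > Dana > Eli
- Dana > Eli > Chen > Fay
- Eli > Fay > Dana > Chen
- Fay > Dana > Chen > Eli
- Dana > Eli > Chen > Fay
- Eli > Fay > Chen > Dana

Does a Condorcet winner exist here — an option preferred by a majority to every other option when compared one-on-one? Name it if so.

None — there is no Condorcet winner

Head-to-head results (9 voters total):
Fay vs Dana: Fay wins 6–3.
Fay vs Chen: Chen wins 6–3.
Fay vs Eli: Eli wins 6–3.
Dana vs Chen: Chen wins 5–4.
Dana vs Eli: Dana wins 6–3.
Chen vs Eli: Eli wins 5–4.
No candidate beats all others: Fay beats Dana beats Eli beats Fay, a majority cycle.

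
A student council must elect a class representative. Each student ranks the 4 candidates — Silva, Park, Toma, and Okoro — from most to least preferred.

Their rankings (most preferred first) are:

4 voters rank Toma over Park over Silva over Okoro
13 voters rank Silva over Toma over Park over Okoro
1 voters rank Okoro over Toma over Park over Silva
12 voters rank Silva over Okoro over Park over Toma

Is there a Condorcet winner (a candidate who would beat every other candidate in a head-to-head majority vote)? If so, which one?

Silva

Head-to-head results (30 voters total):
Silva vs Park: Silva wins 25–5.
Silva vs Toma: Silva wins 25–5.
Silva vs Okoro: Silva wins 29–1.
Park vs Toma: Toma wins 18–12.
Park vs Okoro: Park wins 17–13.
Toma vs Okoro: Toma wins 17–13.
Silva beats each rival — Park (25–5), Toma (25–5), Okoro (29–1) — so Silva is the Condorcet winner.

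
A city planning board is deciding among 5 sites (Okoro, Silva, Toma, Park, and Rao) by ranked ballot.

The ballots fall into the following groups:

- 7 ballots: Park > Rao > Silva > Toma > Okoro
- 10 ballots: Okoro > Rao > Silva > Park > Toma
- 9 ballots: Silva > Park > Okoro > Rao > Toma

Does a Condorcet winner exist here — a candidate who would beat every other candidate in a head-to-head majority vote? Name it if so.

Head-to-head results (26 voters total):
Okoro vs Silva: Silva wins 16–10.
Okoro vs Toma: Okoro wins 19–7.
Okoro vs Park: Park wins 16–10.
Okoro vs Rao: Okoro wins 19–7.
Silva vs Toma: Silva wins 26–0.
Silva vs Park: Silva wins 19–7.
Silva vs Rao: Rao wins 17–9.
Toma vs Park: Park wins 26–0.
Toma vs Rao: Rao wins 26–0.
Park vs Rao: Park wins 16–10.
No candidate beats all others: Okoro beats Rao beats Silva beats Okoro, a majority cycle.

There is no Condorcet winner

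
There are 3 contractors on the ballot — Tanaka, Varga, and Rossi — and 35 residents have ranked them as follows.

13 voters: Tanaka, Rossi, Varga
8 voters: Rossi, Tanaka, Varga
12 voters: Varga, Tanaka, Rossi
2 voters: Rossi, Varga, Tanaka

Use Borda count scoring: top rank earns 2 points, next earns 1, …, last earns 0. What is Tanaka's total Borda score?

Borda scores:
  Tanaka: 13·2 + 8·1 + 12·1 + 2·0 = 46
  Varga: 13·0 + 8·0 + 12·2 + 2·1 = 26
  Rossi: 13·1 + 8·2 + 12·0 + 2·2 = 33

46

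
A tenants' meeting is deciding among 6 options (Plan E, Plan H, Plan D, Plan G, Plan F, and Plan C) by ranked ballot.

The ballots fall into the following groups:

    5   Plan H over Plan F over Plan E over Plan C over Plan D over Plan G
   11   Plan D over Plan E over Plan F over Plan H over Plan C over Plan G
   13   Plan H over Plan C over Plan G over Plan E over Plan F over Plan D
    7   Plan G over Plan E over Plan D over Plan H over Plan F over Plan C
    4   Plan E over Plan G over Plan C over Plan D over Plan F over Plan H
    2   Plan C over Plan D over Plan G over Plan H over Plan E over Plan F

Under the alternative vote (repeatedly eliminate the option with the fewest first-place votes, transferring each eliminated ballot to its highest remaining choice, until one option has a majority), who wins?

Round 1: Plan H 18, Plan D 11, Plan G 7, Plan E 4, Plan C 2, Plan F 0. Plan F has the fewest and is eliminated.
Round 2: Plan H 18, Plan D 11, Plan G 7, Plan E 4, Plan C 2. Plan C has the fewest and is eliminated.
Round 3: Plan H 18, Plan D 13, Plan G 7, Plan E 4. Plan E has the fewest and is eliminated.
Round 4: Plan H 18, Plan D 13, Plan G 11. Plan G has the fewest and is eliminated.
Round 5: Plan D 24, Plan H 18. Plan D has a majority.

Plan D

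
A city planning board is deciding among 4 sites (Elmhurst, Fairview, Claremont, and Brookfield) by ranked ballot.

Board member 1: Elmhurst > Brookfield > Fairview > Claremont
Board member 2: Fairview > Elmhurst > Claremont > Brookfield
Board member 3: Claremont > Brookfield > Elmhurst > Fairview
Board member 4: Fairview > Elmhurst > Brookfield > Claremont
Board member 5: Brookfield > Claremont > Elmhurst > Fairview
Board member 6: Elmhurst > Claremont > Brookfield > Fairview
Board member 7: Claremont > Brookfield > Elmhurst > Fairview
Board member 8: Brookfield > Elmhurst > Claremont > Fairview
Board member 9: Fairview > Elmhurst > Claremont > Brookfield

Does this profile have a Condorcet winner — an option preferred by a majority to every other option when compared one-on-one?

Yes

Head-to-head results (9 voters total):
Elmhurst vs Fairview: Elmhurst wins 6–3.
Elmhurst vs Claremont: Elmhurst wins 6–3.
Elmhurst vs Brookfield: Elmhurst wins 5–4.
Fairview vs Claremont: Claremont wins 5–4.
Fairview vs Brookfield: Brookfield wins 6–3.
Claremont vs Brookfield: Claremont wins 5–4.
Elmhurst beats each rival — Fairview (6–3), Claremont (6–3), Brookfield (5–4) — so Elmhurst is the Condorcet winner.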